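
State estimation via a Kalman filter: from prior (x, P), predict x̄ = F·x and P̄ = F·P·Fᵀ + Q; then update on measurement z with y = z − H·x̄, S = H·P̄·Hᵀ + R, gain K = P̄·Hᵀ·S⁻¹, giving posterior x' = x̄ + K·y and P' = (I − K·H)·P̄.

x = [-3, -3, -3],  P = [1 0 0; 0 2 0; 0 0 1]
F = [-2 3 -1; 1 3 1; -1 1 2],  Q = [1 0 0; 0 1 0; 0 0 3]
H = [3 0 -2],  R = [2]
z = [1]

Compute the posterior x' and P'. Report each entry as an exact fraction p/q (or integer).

x' = [-110/31, -101/6, -547/93]
P' = [144/31 5 206/31; 5 95/6 22/3; 206/31 22/3 928/93]

x̄ = F·x = [0, -15, -6]
P̄ = F·P·Fᵀ + Q = [24 15 6; 15 21 7; 6 7 10]
y = z − H·x̄ = [-11]
S = H·P̄·Hᵀ + R = [186]
K = P̄·Hᵀ·S⁻¹ = [10/31; 1/6; -1/93]
x' = x̄ + K·y = [-110/31, -101/6, -547/93]
P' = (I − K·H)·P̄ = [144/31 5 206/31; 5 95/6 22/3; 206/31 22/3 928/93]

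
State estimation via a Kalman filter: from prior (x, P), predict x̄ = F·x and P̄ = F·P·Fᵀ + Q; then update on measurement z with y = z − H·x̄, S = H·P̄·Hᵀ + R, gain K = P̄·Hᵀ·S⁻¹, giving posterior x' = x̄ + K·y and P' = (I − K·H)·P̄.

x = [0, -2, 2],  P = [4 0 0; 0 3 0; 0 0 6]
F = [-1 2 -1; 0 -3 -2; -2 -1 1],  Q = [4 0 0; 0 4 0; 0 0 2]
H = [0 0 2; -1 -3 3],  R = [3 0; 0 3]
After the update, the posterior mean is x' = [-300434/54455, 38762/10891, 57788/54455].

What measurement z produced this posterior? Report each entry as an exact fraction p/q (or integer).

z = [2, -2]

x̄ = F·x = [-6, 2, 4]
P̄ = F·P·Fᵀ + Q = [26 -6 -4; -6 55 -3; -4 -3 27]
S = H·P̄·Hᵀ + R = [111 188; 188 809]
K = P̄·Hᵀ·S⁻¹ = [-2712/54455 -716/54455; 5346/10891 -3504/10891; 26014/54455 282/54455]
x' − x̄ = [26296/54455, 16980/10891, -160032/54455] = K·y
y = (KᵀK)⁻¹·Kᵀ·(x' − x̄) = [-6, -14]
z = y + H·x̄ = [-6, -14] + [8, 12] = [2, -2]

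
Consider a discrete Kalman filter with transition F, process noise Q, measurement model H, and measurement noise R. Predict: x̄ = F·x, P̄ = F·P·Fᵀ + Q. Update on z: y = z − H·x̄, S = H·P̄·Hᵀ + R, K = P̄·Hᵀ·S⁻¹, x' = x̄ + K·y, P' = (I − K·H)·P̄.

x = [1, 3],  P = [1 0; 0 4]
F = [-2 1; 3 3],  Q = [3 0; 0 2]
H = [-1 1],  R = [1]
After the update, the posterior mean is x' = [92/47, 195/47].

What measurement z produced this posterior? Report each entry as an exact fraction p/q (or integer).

x̄ = F·x = [1, 12]
P̄ = F·P·Fᵀ + Q = [11 6; 6 47]
S = H·P̄·Hᵀ + R = [47]
K = P̄·Hᵀ·S⁻¹ = [-5/47; 41/47]
x' − x̄ = [45/47, -369/47] = K·y
y = (KᵀK)⁻¹·Kᵀ·(x' − x̄) = [-9]
z = y + H·x̄ = [-9] + [11] = [2]

z = [2]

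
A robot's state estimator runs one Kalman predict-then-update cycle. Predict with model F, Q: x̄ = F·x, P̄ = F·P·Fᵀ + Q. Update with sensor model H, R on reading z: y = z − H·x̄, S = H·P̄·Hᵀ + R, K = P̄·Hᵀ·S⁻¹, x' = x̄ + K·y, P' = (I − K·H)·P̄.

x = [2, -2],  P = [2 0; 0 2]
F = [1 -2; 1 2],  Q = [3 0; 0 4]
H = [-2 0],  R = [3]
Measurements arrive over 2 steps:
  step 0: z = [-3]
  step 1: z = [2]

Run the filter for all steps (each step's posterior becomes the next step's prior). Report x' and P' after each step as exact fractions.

step 0: x' = [96/55, -2/55], P' = [39/55 -18/55; -18/55 626/55]
step 1: x' = [-2164/2257, 46664/11285], P' = [1668/2257 -1479/2257; -1479/2257 110237/11285]

step 0: x̄ = F·x = [6, -2]
step 0: P̄ = F·P·Fᵀ + Q = [13 -6; -6 14]
step 0: y = z − H·x̄ = [9]
step 0: S = H·P̄·Hᵀ + R = [55]
step 0: K = P̄·Hᵀ·S⁻¹ = [-26/55; 12/55]
step 0: x' = x̄ + K·y = [96/55, -2/55]
step 0: P' = (I − K·H)·P̄ = [39/55 -18/55; -18/55 626/55]
step 1: x̄ = F·x = [20/11, 92/55]
step 1: P̄ = F·P·Fᵀ + Q = [556/11 -493/11; -493/11 2691/55]
step 1: y = z − H·x̄ = [62/11]
step 1: S = H·P̄·Hᵀ + R = [2257/11]
step 1: K = P̄·Hᵀ·S⁻¹ = [-1112/2257; 986/2257]
step 1: x' = x̄ + K·y = [-2164/2257, 46664/11285]
step 1: P' = (I − K·H)·P̄ = [1668/2257 -1479/2257; -1479/2257 110237/11285]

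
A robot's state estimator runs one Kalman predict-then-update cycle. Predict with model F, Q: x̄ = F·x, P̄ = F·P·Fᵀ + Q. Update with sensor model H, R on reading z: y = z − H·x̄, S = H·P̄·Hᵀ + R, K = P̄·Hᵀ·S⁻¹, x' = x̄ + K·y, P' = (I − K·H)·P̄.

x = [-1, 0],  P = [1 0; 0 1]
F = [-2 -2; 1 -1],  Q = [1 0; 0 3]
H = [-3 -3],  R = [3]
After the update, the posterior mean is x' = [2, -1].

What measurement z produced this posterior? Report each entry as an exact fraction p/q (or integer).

x̄ = F·x = [2, -1]
P̄ = F·P·Fᵀ + Q = [9 0; 0 5]
S = H·P̄·Hᵀ + R = [129]
K = P̄·Hᵀ·S⁻¹ = [-9/43; -5/43]
x' − x̄ = [0, 0] = K·y
y = (KᵀK)⁻¹·Kᵀ·(x' − x̄) = [0]
z = y + H·x̄ = [0] + [-3] = [-3]

z = [-3]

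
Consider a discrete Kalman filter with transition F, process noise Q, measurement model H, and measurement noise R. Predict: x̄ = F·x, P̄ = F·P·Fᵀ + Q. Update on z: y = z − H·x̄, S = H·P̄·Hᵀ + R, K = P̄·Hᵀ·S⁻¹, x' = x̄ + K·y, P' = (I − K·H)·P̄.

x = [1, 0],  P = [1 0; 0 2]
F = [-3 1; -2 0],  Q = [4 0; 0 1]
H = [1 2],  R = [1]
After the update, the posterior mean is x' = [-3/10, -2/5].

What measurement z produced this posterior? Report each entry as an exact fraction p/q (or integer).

z = [-1]

x̄ = F·x = [-3, -2]
P̄ = F·P·Fᵀ + Q = [15 6; 6 5]
S = H·P̄·Hᵀ + R = [60]
K = P̄·Hᵀ·S⁻¹ = [9/20; 4/15]
x' − x̄ = [27/10, 8/5] = K·y
y = (KᵀK)⁻¹·Kᵀ·(x' − x̄) = [6]
z = y + H·x̄ = [6] + [-7] = [-1]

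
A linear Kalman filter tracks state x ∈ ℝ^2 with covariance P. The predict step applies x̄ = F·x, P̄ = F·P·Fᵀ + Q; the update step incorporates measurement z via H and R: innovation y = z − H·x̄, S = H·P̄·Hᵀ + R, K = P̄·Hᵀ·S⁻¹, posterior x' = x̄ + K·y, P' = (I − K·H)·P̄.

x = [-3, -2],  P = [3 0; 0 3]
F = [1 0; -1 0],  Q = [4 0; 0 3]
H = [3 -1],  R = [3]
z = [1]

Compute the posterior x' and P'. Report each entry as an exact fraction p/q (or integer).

x' = [7/15, 5/6]
P' = [3/5 1; 1 7/2]

x̄ = F·x = [-3, 3]
P̄ = F·P·Fᵀ + Q = [7 -3; -3 6]
y = z − H·x̄ = [13]
S = H·P̄·Hᵀ + R = [90]
K = P̄·Hᵀ·S⁻¹ = [4/15; -1/6]
x' = x̄ + K·y = [7/15, 5/6]
P' = (I − K·H)·P̄ = [3/5 1; 1 7/2]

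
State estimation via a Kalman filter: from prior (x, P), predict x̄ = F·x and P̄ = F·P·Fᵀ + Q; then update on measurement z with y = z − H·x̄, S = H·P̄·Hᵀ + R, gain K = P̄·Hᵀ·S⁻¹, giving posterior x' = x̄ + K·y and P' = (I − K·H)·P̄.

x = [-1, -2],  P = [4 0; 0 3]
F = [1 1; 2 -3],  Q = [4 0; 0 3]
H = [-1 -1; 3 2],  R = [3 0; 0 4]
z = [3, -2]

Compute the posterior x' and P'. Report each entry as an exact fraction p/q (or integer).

x̄ = F·x = [-3, 4]
P̄ = F·P·Fᵀ + Q = [11 -1; -1 46]
y = z − H·x̄ = [4, -1]
S = H·P̄·Hᵀ + R = [58 -120; -120 275]
K = P̄·Hᵀ·S⁻¹ = [97/155 299/775; -339/310 -119/775]
x' = x̄ + K·y = [-684/775, -171/775]
P' = (I − K·H)·P̄ = [4106/775 -5561/775; -5561/775 16207/1550]

x' = [-684/775, -171/775]
P' = [4106/775 -5561/775; -5561/775 16207/1550]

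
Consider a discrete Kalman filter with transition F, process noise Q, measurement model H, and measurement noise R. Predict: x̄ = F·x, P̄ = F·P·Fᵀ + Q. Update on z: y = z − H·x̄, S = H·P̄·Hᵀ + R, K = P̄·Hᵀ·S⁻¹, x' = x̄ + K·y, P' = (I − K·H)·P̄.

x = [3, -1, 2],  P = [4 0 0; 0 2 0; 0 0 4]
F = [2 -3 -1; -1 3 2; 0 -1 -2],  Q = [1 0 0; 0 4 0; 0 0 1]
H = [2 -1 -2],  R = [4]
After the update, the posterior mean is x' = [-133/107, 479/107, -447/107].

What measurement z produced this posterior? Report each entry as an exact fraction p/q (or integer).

x̄ = F·x = [7, -2, -3]
P̄ = F·P·Fᵀ + Q = [39 -34 14; -34 42 -22; 14 -22 19]
S = H·P̄·Hᵀ + R = [214]
K = P̄·Hᵀ·S⁻¹ = [42/107; -33/107; 6/107]
x' − x̄ = [-882/107, 693/107, -126/107] = K·y
y = (KᵀK)⁻¹·Kᵀ·(x' − x̄) = [-21]
z = y + H·x̄ = [-21] + [22] = [1]

z = [1]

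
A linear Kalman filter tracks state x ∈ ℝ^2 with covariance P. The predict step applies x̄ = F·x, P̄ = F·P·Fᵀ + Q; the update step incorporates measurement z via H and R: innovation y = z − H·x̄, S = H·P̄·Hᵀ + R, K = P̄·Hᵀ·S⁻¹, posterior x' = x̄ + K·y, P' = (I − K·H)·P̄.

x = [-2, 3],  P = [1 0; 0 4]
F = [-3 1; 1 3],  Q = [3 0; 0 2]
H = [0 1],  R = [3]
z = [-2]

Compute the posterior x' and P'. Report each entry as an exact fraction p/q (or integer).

x' = [99/14, -19/14]
P' = [197/14 9/14; 9/14 39/14]

x̄ = F·x = [9, 7]
P̄ = F·P·Fᵀ + Q = [16 9; 9 39]
y = z − H·x̄ = [-9]
S = H·P̄·Hᵀ + R = [42]
K = P̄·Hᵀ·S⁻¹ = [3/14; 13/14]
x' = x̄ + K·y = [99/14, -19/14]
P' = (I − K·H)·P̄ = [197/14 9/14; 9/14 39/14]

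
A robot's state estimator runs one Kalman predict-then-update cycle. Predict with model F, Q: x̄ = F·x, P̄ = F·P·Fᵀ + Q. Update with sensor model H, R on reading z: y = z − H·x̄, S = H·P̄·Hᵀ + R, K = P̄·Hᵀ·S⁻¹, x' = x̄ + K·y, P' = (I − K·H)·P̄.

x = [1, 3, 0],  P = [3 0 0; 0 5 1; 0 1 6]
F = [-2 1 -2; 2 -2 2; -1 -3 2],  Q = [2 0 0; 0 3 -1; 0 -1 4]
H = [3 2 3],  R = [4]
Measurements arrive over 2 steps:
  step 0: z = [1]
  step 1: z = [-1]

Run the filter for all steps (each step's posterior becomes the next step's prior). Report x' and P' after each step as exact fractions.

step 0: x̄ = F·x = [1, -4, -10]
step 0: P̄ = F·P·Fᵀ + Q = [39 -40 -25; -40 51 37; -25 37 64]
step 0: y = z − H·x̄ = [36]
step 0: S = H·P̄·Hᵀ + R = [649]
step 0: K = P̄·Hᵀ·S⁻¹ = [-38/649; 93/649; 191/649]
step 0: x' = x̄ + K·y = [-719/649, 752/649, 386/649]
step 0: P' = (I − K·H)·P̄ = [23867/649 -22426/649 -8967/649; -22426/649 24450/649 6250/649; -8967/649 6250/649 5055/649]
step 1: x̄ = F·x = [1418/649, -2170/649, -765/649]
step 1: P̄ = F·P·Fᵀ + Q = [134404/649 -189908/649 -90032/649; -189908/649 273107/649 127807/649; -90032/649 127807/649 93045/649]
step 1: y = z − H·x̄ = [1732/649]
step 1: S = H·P̄·Hᵀ + R = [776277/649]
step 1: K = P̄·Hᵀ·S⁻¹ = [-246700/776277; 359911/776277; 264653/776277]
step 1: x' = x̄ + K·y = [1037714/776277, -1635062/776277, -208741/776277]
step 1: P' = (I − K·H)·P̄ = [66985892/776277 -90340784/776277 -7087636/776277; -90340784/776277 127073582/776277 6104944/776277; -7087636/776277 6104944/776277 3370544/776277]

step 0: x' = [-719/649, 752/649, 386/649], P' = [23867/649 -22426/649 -8967/649; -22426/649 24450/649 6250/649; -8967/649 6250/649 5055/649]
step 1: x' = [1037714/776277, -1635062/776277, -208741/776277], P' = [66985892/776277 -90340784/776277 -7087636/776277; -90340784/776277 127073582/776277 6104944/776277; -7087636/776277 6104944/776277 3370544/776277]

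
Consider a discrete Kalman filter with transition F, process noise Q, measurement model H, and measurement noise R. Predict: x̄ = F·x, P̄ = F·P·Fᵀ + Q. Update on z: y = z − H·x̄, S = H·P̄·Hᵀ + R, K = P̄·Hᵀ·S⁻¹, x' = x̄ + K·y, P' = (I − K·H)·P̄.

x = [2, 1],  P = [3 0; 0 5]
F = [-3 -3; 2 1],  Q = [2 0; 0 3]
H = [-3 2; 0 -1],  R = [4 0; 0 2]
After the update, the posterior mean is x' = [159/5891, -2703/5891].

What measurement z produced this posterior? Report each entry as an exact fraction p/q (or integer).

z = [-1, 1]

x̄ = F·x = [-9, 5]
P̄ = F·P·Fᵀ + Q = [74 -33; -33 20]
S = H·P̄·Hᵀ + R = [1146 -139; -139 22]
K = P̄·Hᵀ·S⁻¹ = [-1749/5891 -2214/5891; 278/5891 -3599/5891]
x' − x̄ = [53178/5891, -32158/5891] = K·y
y = (KᵀK)⁻¹·Kᵀ·(x' − x̄) = [-38, 6]
z = y + H·x̄ = [-38, 6] + [37, -5] = [-1, 1]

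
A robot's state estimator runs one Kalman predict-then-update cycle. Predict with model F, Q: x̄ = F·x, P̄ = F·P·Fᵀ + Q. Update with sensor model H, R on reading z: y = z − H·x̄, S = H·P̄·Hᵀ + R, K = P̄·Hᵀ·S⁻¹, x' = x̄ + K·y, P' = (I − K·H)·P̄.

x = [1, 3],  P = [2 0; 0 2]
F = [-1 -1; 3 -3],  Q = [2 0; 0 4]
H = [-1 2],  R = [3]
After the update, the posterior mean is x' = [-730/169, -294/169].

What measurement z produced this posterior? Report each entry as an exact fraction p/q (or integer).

x̄ = F·x = [-4, -6]
P̄ = F·P·Fᵀ + Q = [6 0; 0 40]
S = H·P̄·Hᵀ + R = [169]
K = P̄·Hᵀ·S⁻¹ = [-6/169; 80/169]
x' − x̄ = [-54/169, 720/169] = K·y
y = (KᵀK)⁻¹·Kᵀ·(x' − x̄) = [9]
z = y + H·x̄ = [9] + [-8] = [1]

z = [1]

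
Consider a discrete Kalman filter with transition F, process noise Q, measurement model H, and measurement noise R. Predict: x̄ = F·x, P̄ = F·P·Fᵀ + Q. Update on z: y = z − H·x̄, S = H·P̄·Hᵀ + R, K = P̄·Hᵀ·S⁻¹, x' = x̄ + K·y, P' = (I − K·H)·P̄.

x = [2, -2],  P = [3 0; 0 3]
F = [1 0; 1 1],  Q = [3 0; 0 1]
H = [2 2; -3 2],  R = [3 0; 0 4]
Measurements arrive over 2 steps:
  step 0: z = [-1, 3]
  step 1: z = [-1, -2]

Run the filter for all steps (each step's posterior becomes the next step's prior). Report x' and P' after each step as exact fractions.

step 0: x̄ = F·x = [2, 0]
step 0: P̄ = F·P·Fᵀ + Q = [6 3; 3 7]
step 0: y = z − H·x̄ = [-5, 9]
step 0: S = H·P̄·Hᵀ + R = [79 -14; -14 50]
step 0: K = P̄·Hᵀ·S⁻¹ = [366/1877 -348/1877; 535/1877 675/3754]
step 0: x' = x̄ + K·y = [-1208/1877, 725/3754]
step 0: P' = (I − K·H)·P̄ = [498/1877 51/1877; 51/1877 1503/3754]
step 1: x̄ = F·x = [-1208/1877, -1691/3754]
step 1: P̄ = F·P·Fᵀ + Q = [6129/1877 549/1877; 549/1877 6457/3754]
step 1: y = z − H·x̄ = [2230/1877, -5687/1877]
step 1: S = H·P̄·Hᵀ + R = [47453/1877 -24958/1877; -24958/1877 68995/1877]
step 1: K = P̄·Hᵀ·S⁻¹ = [261054/1412423 -259497/1412423; 341665/1412423 222060/1412423]
step 1: x' = x̄ + K·y = [187375/1412423, -1806229/2824846]
step 1: P' = (I − K·H)·P̄ = [364230/1412423 27351/1412423; 27351/1412423 970293/2824846]

step 0: x' = [-1208/1877, 725/3754], P' = [498/1877 51/1877; 51/1877 1503/3754]
step 1: x' = [187375/1412423, -1806229/2824846], P' = [364230/1412423 27351/1412423; 27351/1412423 970293/2824846]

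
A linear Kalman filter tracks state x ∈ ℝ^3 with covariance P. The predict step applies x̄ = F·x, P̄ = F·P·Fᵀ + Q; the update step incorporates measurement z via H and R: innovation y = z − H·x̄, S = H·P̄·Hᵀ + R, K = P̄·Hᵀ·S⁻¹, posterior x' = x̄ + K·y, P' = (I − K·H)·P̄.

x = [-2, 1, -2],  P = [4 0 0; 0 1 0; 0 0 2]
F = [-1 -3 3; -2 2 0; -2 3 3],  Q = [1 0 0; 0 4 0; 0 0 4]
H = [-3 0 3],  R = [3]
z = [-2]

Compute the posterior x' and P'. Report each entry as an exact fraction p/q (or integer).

x' = [-281/68, 37/17, -161/34]
P' = [3677/136 293/34 1831/68; 293/34 258/17 149/17; 1831/68 149/17 923/34]

x̄ = F·x = [-7, 6, 1]
P̄ = F·P·Fᵀ + Q = [32 2 17; 2 24 22; 17 22 47]
y = z − H·x̄ = [-26]
S = H·P̄·Hᵀ + R = [408]
K = P̄·Hᵀ·S⁻¹ = [-15/136; 5/34; 15/68]
x' = x̄ + K·y = [-281/68, 37/17, -161/34]
P' = (I − K·H)·P̄ = [3677/136 293/34 1831/68; 293/34 258/17 149/17; 1831/68 149/17 923/34]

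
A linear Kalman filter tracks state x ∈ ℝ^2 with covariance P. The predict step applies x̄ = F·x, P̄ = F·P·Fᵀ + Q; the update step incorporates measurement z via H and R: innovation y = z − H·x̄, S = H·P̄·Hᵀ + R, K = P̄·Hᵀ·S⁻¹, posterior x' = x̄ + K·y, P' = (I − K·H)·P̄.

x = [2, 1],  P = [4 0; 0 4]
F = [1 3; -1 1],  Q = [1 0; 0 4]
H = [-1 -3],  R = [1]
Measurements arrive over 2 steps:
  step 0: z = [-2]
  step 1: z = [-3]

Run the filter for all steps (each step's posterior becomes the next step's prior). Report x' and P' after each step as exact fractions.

step 0: x̄ = F·x = [5, -1]
step 0: P̄ = F·P·Fᵀ + Q = [41 8; 8 12]
step 0: y = z − H·x̄ = [0]
step 0: S = H·P̄·Hᵀ + R = [198]
step 0: K = P̄·Hᵀ·S⁻¹ = [-65/198; -2/9]
step 0: x' = x̄ + K·y = [5, -1]
step 0: P' = (I − K·H)·P̄ = [3893/198 -58/9; -58/9 20/9]
step 1: x̄ = F·x = [2, -6]
step 1: P̄ = F·P·Fᵀ + Q = [395/198 -7/66; -7/66 853/22]
step 1: y = z − H·x̄ = [-19]
step 1: S = H·P̄·Hᵀ + R = [34780/99]
step 1: K = P̄·Hᵀ·S⁻¹ = [-83/17390; -2301/6956]
step 1: x' = x̄ + K·y = [36357/17390, 1983/6956]
step 1: P' = (I − K·H)·P̄ = [34553/17390 -1149/1739; -1149/1739 2299/6956]

step 0: x' = [5, -1], P' = [3893/198 -58/9; -58/9 20/9]
step 1: x' = [36357/17390, 1983/6956], P' = [34553/17390 -1149/1739; -1149/1739 2299/6956]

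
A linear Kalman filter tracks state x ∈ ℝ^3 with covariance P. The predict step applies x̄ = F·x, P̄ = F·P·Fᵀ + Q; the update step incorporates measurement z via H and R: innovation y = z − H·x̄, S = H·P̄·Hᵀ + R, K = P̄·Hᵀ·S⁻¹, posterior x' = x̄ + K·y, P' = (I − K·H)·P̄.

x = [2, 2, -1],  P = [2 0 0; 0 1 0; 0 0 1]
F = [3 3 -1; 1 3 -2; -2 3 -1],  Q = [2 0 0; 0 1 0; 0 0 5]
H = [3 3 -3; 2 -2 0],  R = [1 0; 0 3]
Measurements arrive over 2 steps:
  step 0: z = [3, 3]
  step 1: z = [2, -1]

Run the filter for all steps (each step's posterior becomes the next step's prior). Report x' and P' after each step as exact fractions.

step 0: x̄ = F·x = [13, 10, 3]
step 0: P̄ = F·P·Fᵀ + Q = [30 17 -2; 17 16 7; -2 7 23]
step 0: y = z − H·x̄ = [-57, -3]
step 0: S = H·P̄·Hᵀ + R = [838 138; 138 51]
step 0: K = P̄·Hᵀ·S⁻¹ = [1303/7898 751/11847; 617/3949 -4544/11847; -45/3949 -1272/3949]
step 0: x' = x̄ + K·y = [26901/7898, 8865/3949, 18228/3949]
step 0: P' = (I − K·H)·P̄ = [97145/23694 47446/11847 31789/3949; 47446/11847 54262/11847 33697/3949; 31789/3949 33697/3949 65501/3949]
step 1: x̄ = F·x = [97437/7898, 7179/7898, -18534/3949]
step 1: P̄ = F·P·Fᵀ + Q = [547325/7898 12697/7898 -55383/3949; 12697/7898 49811/23694 18163/11847; -55383/3949 18163/11847 143956/11847]
step 1: y = z − H·x̄ = [-204628/3949, -94207/3949]
step 1: S = H·P̄·Hᵀ + R = [3975685/3949 1960788/3949; 1960788/3949 3266749/11847]
step 1: K = P̄·Hᵀ·S⁻¹ = [35975574/368066917 115930308/368066917; 27152028/368066917 -50212568/368066917; -58472454/368066917 63756952/368066917]
step 1: x' = x̄ + K·y = [-177963123/736133834, 250942723/736133834, -218536870/368066917]
step 1: P' = (I − K·H)·P̄ = [1290731309/736133834 942940385/736133834 1104843989/368066917; 942940385/736133834 1093578089/736133834 1009208561/368066917; 1104843989/368066917 1009208561/368066917 2133543368/368066917]

step 0: x' = [26901/7898, 8865/3949, 18228/3949], P' = [97145/23694 47446/11847 31789/3949; 47446/11847 54262/11847 33697/3949; 31789/3949 33697/3949 65501/3949]
step 1: x' = [-177963123/736133834, 250942723/736133834, -218536870/368066917], P' = [1290731309/736133834 942940385/736133834 1104843989/368066917; 942940385/736133834 1093578089/736133834 1009208561/368066917; 1104843989/368066917 1009208561/368066917 2133543368/368066917]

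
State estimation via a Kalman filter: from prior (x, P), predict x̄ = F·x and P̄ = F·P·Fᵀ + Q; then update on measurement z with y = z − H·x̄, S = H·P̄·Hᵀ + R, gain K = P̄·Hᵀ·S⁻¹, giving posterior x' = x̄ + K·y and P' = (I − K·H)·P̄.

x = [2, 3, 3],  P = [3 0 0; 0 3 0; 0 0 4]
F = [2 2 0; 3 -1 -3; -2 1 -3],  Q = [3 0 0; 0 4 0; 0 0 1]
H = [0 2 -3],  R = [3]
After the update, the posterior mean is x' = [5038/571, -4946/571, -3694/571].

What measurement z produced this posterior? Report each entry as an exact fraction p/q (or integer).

x̄ = F·x = [10, -6, -10]
P̄ = F·P·Fᵀ + Q = [27 12 -6; 12 70 15; -6 15 52]
S = H·P̄·Hᵀ + R = [571]
K = P̄·Hᵀ·S⁻¹ = [42/571; 95/571; -126/571]
x' − x̄ = [-672/571, -1520/571, 2016/571] = K·y
y = (KᵀK)⁻¹·Kᵀ·(x' − x̄) = [-16]
z = y + H·x̄ = [-16] + [18] = [2]

z = [2]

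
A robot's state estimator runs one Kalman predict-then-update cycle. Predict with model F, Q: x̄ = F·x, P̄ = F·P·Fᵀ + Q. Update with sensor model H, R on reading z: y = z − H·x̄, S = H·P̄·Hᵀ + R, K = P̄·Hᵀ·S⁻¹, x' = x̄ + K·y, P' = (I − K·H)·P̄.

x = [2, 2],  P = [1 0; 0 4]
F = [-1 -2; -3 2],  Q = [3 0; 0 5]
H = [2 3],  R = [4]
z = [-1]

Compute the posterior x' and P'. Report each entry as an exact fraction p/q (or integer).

x̄ = F·x = [-6, -2]
P̄ = F·P·Fᵀ + Q = [20 -13; -13 30]
y = z − H·x̄ = [17]
S = H·P̄·Hᵀ + R = [198]
K = P̄·Hᵀ·S⁻¹ = [1/198; 32/99]
x' = x̄ + K·y = [-1171/198, 346/99]
P' = (I − K·H)·P̄ = [3959/198 -1319/99; -1319/99 922/99]

x' = [-1171/198, 346/99]
P' = [3959/198 -1319/99; -1319/99 922/99]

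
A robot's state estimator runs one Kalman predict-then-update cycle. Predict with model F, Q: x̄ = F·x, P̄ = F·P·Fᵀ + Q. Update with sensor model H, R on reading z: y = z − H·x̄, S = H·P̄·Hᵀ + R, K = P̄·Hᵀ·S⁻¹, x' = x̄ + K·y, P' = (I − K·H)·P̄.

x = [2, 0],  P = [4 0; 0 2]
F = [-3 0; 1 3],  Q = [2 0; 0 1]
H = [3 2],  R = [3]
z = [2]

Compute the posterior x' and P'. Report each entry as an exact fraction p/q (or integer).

x' = [-318/293, 746/293]
P' = [3034/293 -4416/293; -4416/293 6639/293]

x̄ = F·x = [-6, 2]
P̄ = F·P·Fᵀ + Q = [38 -12; -12 23]
y = z − H·x̄ = [16]
S = H·P̄·Hᵀ + R = [293]
K = P̄·Hᵀ·S⁻¹ = [90/293; 10/293]
x' = x̄ + K·y = [-318/293, 746/293]
P' = (I − K·H)·P̄ = [3034/293 -4416/293; -4416/293 6639/293]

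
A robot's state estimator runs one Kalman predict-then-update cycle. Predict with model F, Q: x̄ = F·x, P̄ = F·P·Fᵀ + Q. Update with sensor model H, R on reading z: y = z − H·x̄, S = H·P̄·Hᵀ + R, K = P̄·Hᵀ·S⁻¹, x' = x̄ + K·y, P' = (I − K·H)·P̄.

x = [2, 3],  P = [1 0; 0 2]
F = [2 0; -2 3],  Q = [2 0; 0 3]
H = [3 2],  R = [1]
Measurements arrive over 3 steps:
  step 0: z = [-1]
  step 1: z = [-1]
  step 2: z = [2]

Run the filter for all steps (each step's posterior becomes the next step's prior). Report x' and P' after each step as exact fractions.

step 0: x' = [198/107, -339/107], P' = [542/107 -808/107; -808/107 1231/107]
step 1: x' = [14014/30409, -36991/30409], P' = [233806/30409 -354152/30409; -354152/30409 543968/30409]
step 2: x' = [-14291708/12961103, 34271297/12961103], P' = [101925890/12961103 -154454908/12961103; -154454908/12961103 237264145/12961103]

step 0: x̄ = F·x = [4, 5]
step 0: P̄ = F·P·Fᵀ + Q = [6 -4; -4 25]
step 0: y = z − H·x̄ = [-23]
step 0: S = H·P̄·Hᵀ + R = [107]
step 0: K = P̄·Hᵀ·S⁻¹ = [10/107; 38/107]
step 0: x' = x̄ + K·y = [198/107, -339/107]
step 0: P' = (I − K·H)·P̄ = [542/107 -808/107; -808/107 1231/107]
step 1: x̄ = F·x = [396/107, -1413/107]
step 1: P̄ = F·P·Fᵀ + Q = [2382/107 -7016/107; -7016/107 23264/107]
step 1: y = z − H·x̄ = [1531/107]
step 1: S = H·P̄·Hᵀ + R = [30409/107]
step 1: K = P̄·Hᵀ·S⁻¹ = [-6886/30409; 25480/30409]
step 1: x' = x̄ + K·y = [14014/30409, -36991/30409]
step 1: P' = (I − K·H)·P̄ = [233806/30409 -354152/30409; -354152/30409 543968/30409]
step 2: x̄ = F·x = [28028/30409, -139001/30409]
step 2: P̄ = F·P·Fᵀ + Q = [996042/30409 -3060136/30409; -3060136/30409 10171987/30409]
step 2: y = z − H·x̄ = [254736/30409]
step 2: S = H·P̄·Hᵀ + R = [12961103/30409]
step 2: K = P̄·Hᵀ·S⁻¹ = [-3132146/12961103; 11163566/12961103]
step 2: x' = x̄ + K·y = [-14291708/12961103, 34271297/12961103]
step 2: P' = (I − K·H)·P̄ = [101925890/12961103 -154454908/12961103; -154454908/12961103 237264145/12961103]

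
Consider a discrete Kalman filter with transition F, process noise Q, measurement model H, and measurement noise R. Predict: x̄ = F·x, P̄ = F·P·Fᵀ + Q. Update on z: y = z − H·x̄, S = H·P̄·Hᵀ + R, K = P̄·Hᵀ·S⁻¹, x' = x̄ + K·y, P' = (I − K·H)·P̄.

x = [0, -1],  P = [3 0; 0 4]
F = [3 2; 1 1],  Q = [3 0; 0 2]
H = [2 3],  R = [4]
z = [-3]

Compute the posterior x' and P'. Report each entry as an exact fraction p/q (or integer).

x' = [-34/43, -229/473]
P' = [119/43 -62/43; -62/43 536/473]

x̄ = F·x = [-2, -1]
P̄ = F·P·Fᵀ + Q = [46 17; 17 9]
y = z − H·x̄ = [4]
S = H·P̄·Hᵀ + R = [473]
K = P̄·Hᵀ·S⁻¹ = [13/43; 61/473]
x' = x̄ + K·y = [-34/43, -229/473]
P' = (I − K·H)·P̄ = [119/43 -62/43; -62/43 536/473]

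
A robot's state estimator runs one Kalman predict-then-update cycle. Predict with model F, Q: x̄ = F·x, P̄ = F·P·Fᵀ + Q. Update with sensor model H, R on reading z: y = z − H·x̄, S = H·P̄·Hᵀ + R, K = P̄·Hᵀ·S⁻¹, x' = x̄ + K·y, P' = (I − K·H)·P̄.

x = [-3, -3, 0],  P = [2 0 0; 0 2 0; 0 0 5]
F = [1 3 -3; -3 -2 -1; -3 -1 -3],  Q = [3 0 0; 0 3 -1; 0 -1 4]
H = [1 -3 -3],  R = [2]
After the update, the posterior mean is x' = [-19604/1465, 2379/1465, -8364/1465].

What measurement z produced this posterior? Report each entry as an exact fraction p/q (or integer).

x̄ = F·x = [-12, 15, 12]
P̄ = F·P·Fᵀ + Q = [68 -3 33; -3 34 36; 33 36 69]
S = H·P̄·Hᵀ + R = [1465]
K = P̄·Hᵀ·S⁻¹ = [-22/1465; -213/1465; -282/1465]
x' − x̄ = [-2024/1465, -19596/1465, -25944/1465] = K·y
y = (KᵀK)⁻¹·Kᵀ·(x' − x̄) = [92]
z = y + H·x̄ = [92] + [-93] = [-1]

z = [-1]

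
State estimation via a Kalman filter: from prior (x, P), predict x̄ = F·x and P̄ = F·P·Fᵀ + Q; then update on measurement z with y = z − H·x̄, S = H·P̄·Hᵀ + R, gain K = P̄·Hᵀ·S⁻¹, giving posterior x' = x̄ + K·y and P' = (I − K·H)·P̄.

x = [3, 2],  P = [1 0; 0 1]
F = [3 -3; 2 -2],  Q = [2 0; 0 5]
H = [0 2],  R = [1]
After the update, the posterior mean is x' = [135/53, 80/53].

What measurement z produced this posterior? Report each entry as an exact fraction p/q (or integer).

z = [3]

x̄ = F·x = [3, 2]
P̄ = F·P·Fᵀ + Q = [20 12; 12 13]
S = H·P̄·Hᵀ + R = [53]
K = P̄·Hᵀ·S⁻¹ = [24/53; 26/53]
x' − x̄ = [-24/53, -26/53] = K·y
y = (KᵀK)⁻¹·Kᵀ·(x' − x̄) = [-1]
z = y + H·x̄ = [-1] + [4] = [3]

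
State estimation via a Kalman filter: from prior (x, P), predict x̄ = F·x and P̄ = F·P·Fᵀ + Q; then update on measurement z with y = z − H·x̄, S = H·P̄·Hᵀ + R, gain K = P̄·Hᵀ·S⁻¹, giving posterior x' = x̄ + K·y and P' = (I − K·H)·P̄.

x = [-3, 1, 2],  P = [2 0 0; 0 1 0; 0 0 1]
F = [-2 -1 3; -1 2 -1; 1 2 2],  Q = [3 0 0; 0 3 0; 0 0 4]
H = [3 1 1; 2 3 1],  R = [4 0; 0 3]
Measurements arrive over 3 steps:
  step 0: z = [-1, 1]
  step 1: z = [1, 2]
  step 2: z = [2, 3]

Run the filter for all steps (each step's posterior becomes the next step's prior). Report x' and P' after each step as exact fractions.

step 0: x' = [-4755/12488, 1027/1784, 40/223], P' = [22165/12488 -165/1784 -817/223; -165/1784 1859/1784 -399/223; -817/223 -399/223 2870/223]
step 1: x' = [-57444051/815103956, 113169481/203775989, 477074137/815103956], P' = [1710376627/1630207912 -92116585/203775989 -1866279089/1630207912; -92116585/203775989 192055007/203775989 -148906120/203775989; -1866279089/1630207912 -148906120/203775989 7475226547/1630207912]
step 2: x' = [-2217740209933/80155569841955, 40449525125848/80155569841955, 126562491773441/80155569841955], P' = [83733851494221/80155569841955 -35926952991426/80155569841955 -91791377760297/80155569841955; -35926952991426/80155569841955 75389621944926/80155569841955 -58700307599568/80155569841955; -91791377760297/80155569841955 -58700307599568/80155569841955 367781528261739/80155569841955]

step 0: x̄ = F·x = [11, 3, 3]
step 0: P̄ = F·P·Fᵀ + Q = [21 -1 0; -1 10 0; 0 0 14]
step 0: y = z − H·x̄ = [-40, -33]
step 0: S = H·P̄·Hᵀ + R = [211 159; 159 179]
step 0: K = P̄·Hᵀ·S⁻¹ = [4897/12488 -1629/12488; -457/1784 685/1784; 5/223 13/223]
step 0: x' = x̄ + K·y = [-4755/12488, 1027/1784, 40/223]
step 0: P' = (I − K·H)·P̄ = [22165/12488 -165/1784 -817/223; -165/1784 1859/1784 -399/223; -817/223 -399/223 2870/223]
step 1: x̄ = F·x = [9041/12488, 16893/12488, 14103/12488]
step 1: P̄ = F·P·Fᵀ + Q = [2264085/12488 -571047/12488 856115/12488; -571047/12488 274893/12488 -198985/12488; 856115/12488 -198985/12488 400669/12488]
step 1: y = z − H·x̄ = [-45631/12488, -7236/1561]
step 1: S = H·P̄·Hᵀ + R = [22414717/12488 1501622/1561; 1501622/1561 918312/1561]
step 1: K = P̄·Hᵀ·S⁻¹ = [78997441/203775989 -218774625/1630207912; -58300217/203775989 81008577/203775989; 21410635/203775989 56307163/1630207912]
step 1: x' = x̄ + K·y = [-57444051/815103956, 113169481/203775989, 477074137/815103956]
step 1: P' = (I − K·H)·P̄ = [1710376627/1630207912 -92116585/203775989 -1866279089/1630207912; -92116585/203775989 192055007/203775989 -148906120/203775989; -1866279089/1630207912 -148906120/203775989 7475226547/1630207912]
step 2: x̄ = F·x = [35272019/26293676, 242862881/407551978, 1802060071/815103956]
step 2: P̄ = F·P·Fᵀ + Q = [3456152301/52587352 -424830195/26293676 1262699115/52587352; -424830195/26293676 6050538879/407551978 -3649365075/815103956; 1262699115/52587352 -3649365075/815103956 24335035931/1630207912]
step 2: y = z − H·x̄ = [-31757062/6573419, -3000790667/815103956]
step 2: S = H·P̄·Hᵀ + R = [4361097813/6573419 4972379675/13146838; 4972379675/13146838 472316588915/1630207912]
step 2: K = P̄·Hᵀ·S⁻¹ = [6174161186547/16031113968391 -10701511248711/80155569841955; -4554577231446/16031113968391 31871550750786/80155569841955; 1685354369064/16031113968391 2699283314147/80155569841955]
step 2: x' = x̄ + K·y = [-2217740209933/80155569841955, 40449525125848/80155569841955, 126562491773441/80155569841955]
step 2: P' = (I − K·H)·P̄ = [83733851494221/80155569841955 -35926952991426/80155569841955 -91791377760297/80155569841955; -35926952991426/80155569841955 75389621944926/80155569841955 -58700307599568/80155569841955; -91791377760297/80155569841955 -58700307599568/80155569841955 367781528261739/80155569841955]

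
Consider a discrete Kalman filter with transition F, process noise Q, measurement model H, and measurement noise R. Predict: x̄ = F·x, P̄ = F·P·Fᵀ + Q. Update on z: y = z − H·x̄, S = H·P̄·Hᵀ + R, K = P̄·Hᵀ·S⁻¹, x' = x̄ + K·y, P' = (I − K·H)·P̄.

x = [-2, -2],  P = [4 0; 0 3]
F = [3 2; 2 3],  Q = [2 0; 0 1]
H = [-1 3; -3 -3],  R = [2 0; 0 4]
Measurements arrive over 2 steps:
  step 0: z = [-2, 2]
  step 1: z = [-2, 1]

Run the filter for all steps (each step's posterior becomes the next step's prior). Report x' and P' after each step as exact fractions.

step 0: x̄ = F·x = [-10, -10]
step 0: P̄ = F·P·Fᵀ + Q = [50 42; 42 44]
step 0: y = z − H·x̄ = [18, -58]
step 0: S = H·P̄·Hᵀ + R = [196 -498; -498 1606]
step 0: K = P̄·Hᵀ·S⁻¹ = [-3848/16693 -4062/16693; 4014/16693 -1437/16693]
step 0: x' = x̄ + K·y = [-598/16693, -11332/16693]
step 0: P' = (I − K·H)·P̄ = [5986/16693 -570/16693; -570/16693 2486/16693]
step 1: x̄ = F·x = [-24458/16693, -35192/16693]
step 1: P̄ = F·P·Fᵀ + Q = [90364/16693 43422/16693; 43422/16693 56171/16693]
step 1: y = z − H·x̄ = [47732/16693, -162257/16693]
step 1: S = H·P̄·Hᵀ + R = [368757/16693 -494979/16693; -494979/16693 2167183/16693]
step 1: K = P̄·Hᵀ·S⁻¹ = [-3360356/16598565 -1280506/5532855; 410038/1844285 -160611/1844285]
step 1: x' = x̄ + K·y = [3411548/16598565, -1154489/1844285]
step 1: P' = (I − K·H)·P̄ = [5521696/16598565 -44408/1844285; -44408/1844285 258556/1844285]

step 0: x' = [-598/16693, -11332/16693], P' = [5986/16693 -570/16693; -570/16693 2486/16693]
step 1: x' = [3411548/16598565, -1154489/1844285], P' = [5521696/16598565 -44408/1844285; -44408/1844285 258556/1844285]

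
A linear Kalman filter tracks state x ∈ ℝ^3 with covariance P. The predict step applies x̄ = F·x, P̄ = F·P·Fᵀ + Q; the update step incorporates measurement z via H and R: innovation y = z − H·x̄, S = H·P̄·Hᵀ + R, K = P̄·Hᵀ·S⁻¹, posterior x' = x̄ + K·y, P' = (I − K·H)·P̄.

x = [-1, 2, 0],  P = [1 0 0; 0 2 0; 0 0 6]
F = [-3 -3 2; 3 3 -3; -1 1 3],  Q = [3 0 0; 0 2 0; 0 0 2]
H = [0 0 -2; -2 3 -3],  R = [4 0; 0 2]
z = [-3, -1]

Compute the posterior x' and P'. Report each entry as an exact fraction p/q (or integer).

x' = [-12627/19048, 16737/19048, 31279/19048]
P' = [23883/9524 8211/9524 -6523/9524; 8211/9524 11287/9524 4537/9524; -6523/9524 4537/9524 26789/28572]

x̄ = F·x = [-3, 3, 3]
P̄ = F·P·Fᵀ + Q = [54 -63 33; -63 83 -51; 33 -51 59]
y = z − H·x̄ = [3, -7]
S = H·P̄·Hᵀ + R = [240 792; 792 3566]
K = P̄·Hᵀ·S⁻¹ = [6523/19048 -891/4762; -4537/19048 957/4762; -26789/57144 -33/4762]
x' = x̄ + K·y = [-12627/19048, 16737/19048, 31279/19048]
P' = (I − K·H)·P̄ = [23883/9524 8211/9524 -6523/9524; 8211/9524 11287/9524 4537/9524; -6523/9524 4537/9524 26789/28572]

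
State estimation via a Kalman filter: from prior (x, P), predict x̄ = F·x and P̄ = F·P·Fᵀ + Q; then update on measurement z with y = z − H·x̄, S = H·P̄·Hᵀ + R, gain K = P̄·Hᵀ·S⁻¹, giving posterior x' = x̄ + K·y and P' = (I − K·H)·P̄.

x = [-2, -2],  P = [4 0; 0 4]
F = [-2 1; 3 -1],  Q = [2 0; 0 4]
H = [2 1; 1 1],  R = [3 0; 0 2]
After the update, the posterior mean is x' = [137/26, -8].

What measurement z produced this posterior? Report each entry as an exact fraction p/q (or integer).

x̄ = F·x = [2, -4]
P̄ = F·P·Fᵀ + Q = [22 -28; -28 44]
S = H·P̄·Hᵀ + R = [23 4; 4 12]
K = P̄·Hᵀ·S⁻¹ = [54/65 -101/130; -4/5 8/5]
x' − x̄ = [85/26, -4] = K·y
y = (KᵀK)⁻¹·Kᵀ·(x' − x̄) = [3, -1]
z = y + H·x̄ = [3, -1] + [0, -2] = [3, -3]

z = [3, -3]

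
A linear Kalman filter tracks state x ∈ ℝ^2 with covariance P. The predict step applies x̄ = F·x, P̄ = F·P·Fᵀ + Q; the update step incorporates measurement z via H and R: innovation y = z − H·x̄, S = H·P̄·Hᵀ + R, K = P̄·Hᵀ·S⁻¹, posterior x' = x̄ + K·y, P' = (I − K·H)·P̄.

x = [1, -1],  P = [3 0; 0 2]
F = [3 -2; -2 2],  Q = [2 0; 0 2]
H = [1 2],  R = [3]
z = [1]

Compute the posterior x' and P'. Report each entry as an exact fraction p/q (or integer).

x̄ = F·x = [5, -4]
P̄ = F·P·Fᵀ + Q = [37 -26; -26 22]
y = z − H·x̄ = [4]
S = H·P̄·Hᵀ + R = [24]
K = P̄·Hᵀ·S⁻¹ = [-5/8; 3/4]
x' = x̄ + K·y = [5/2, -1]
P' = (I − K·H)·P̄ = [221/8 -59/4; -59/4 17/2]

x' = [5/2, -1]
P' = [221/8 -59/4; -59/4 17/2]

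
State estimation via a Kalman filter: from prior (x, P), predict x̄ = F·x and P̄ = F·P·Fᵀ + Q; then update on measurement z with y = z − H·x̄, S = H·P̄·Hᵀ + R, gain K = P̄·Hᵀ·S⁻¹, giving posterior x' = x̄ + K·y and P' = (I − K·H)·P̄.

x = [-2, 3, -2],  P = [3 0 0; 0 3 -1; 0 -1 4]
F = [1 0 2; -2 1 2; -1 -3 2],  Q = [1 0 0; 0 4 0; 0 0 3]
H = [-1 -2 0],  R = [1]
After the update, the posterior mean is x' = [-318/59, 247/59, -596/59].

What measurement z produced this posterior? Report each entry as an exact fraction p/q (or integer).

z = [-3]

x̄ = F·x = [-6, 3, -11]
P̄ = F·P·Fᵀ + Q = [20 8 19; 8 31 17; 19 17 61]
S = H·P̄·Hᵀ + R = [177]
K = P̄·Hᵀ·S⁻¹ = [-12/59; -70/177; -53/177]
x' − x̄ = [36/59, 70/59, 53/59] = K·y
y = (KᵀK)⁻¹·Kᵀ·(x' − x̄) = [-3]
z = y + H·x̄ = [-3] + [0] = [-3]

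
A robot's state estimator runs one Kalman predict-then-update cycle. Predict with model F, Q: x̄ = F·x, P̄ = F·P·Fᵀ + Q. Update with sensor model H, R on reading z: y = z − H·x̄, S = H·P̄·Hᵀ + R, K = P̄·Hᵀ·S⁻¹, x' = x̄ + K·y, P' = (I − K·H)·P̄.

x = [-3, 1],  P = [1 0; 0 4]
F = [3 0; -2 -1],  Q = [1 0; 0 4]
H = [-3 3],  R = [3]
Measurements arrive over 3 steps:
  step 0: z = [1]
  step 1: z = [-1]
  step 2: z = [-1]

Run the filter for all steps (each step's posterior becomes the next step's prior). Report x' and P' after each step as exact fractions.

step 0: x̄ = F·x = [-9, 5]
step 0: P̄ = F·P·Fᵀ + Q = [10 -6; -6 12]
step 0: y = z − H·x̄ = [-41]
step 0: S = H·P̄·Hᵀ + R = [309]
step 0: K = P̄·Hᵀ·S⁻¹ = [-16/103; 18/103]
step 0: x' = x̄ + K·y = [-271/103, -223/103]
step 0: P' = (I − K·H)·P̄ = [262/103 246/103; 246/103 264/103]
step 1: x̄ = F·x = [-813/103, 765/103]
step 1: P̄ = F·P·Fᵀ + Q = [2461/103 -2310/103; -2310/103 2708/103]
step 1: y = z − H·x̄ = [-4837/103]
step 1: S = H·P̄·Hᵀ + R = [88410/103]
step 1: K = P̄·Hᵀ·S⁻¹ = [-4771/29470; 2509/14735]
step 1: x' = x̄ + K·y = [-1223/4210, -1198/2105]
step 1: P' = (I − K·H)·P̄ = [41149/29470 18189/14735; 18189/14735 20698/14735]
step 2: x̄ = F·x = [-3669/4210, 2421/2105]
step 2: P̄ = F·P·Fᵀ + Q = [399811/29470 -178014/14735; -178014/14735 234692/14735]
step 2: y = z − H·x̄ = [-29743/4210]
step 2: S = H·P̄·Hᵀ + R = [2045667/4210]
step 2: K = P̄·Hᵀ·S⁻¹ = [-107977/681889; 117916/681889]
step 2: x' = x̄ + K·y = [168577/681889, -48805/681889]
step 2: P' = (I − K·H)·P̄ = [6600247/4773223 5844408/4773223; 5844408/4773223 6669820/4773223]

step 0: x' = [-271/103, -223/103], P' = [262/103 246/103; 246/103 264/103]
step 1: x' = [-1223/4210, -1198/2105], P' = [41149/29470 18189/14735; 18189/14735 20698/14735]
step 2: x' = [168577/681889, -48805/681889], P' = [6600247/4773223 5844408/4773223; 5844408/4773223 6669820/4773223]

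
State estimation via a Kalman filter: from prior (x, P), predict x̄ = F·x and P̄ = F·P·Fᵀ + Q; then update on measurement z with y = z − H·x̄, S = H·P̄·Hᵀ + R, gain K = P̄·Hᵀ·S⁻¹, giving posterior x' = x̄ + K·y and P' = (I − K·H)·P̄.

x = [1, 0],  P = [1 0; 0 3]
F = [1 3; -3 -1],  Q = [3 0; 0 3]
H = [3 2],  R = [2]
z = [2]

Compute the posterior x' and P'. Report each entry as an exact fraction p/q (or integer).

x̄ = F·x = [1, -3]
P̄ = F·P·Fᵀ + Q = [31 -12; -12 15]
y = z − H·x̄ = [5]
S = H·P̄·Hᵀ + R = [197]
K = P̄·Hᵀ·S⁻¹ = [69/197; -6/197]
x' = x̄ + K·y = [542/197, -621/197]
P' = (I − K·H)·P̄ = [1346/197 -1950/197; -1950/197 2919/197]

x' = [542/197, -621/197]
P' = [1346/197 -1950/197; -1950/197 2919/197]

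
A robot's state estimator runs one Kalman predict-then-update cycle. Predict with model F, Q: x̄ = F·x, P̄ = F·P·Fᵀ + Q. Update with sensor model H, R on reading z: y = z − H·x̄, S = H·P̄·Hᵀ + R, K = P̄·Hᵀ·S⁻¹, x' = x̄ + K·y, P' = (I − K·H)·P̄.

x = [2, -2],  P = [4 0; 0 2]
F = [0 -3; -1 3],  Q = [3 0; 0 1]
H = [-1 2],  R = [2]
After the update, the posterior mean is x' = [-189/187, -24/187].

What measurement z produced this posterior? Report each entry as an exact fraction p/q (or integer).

z = [1]

x̄ = F·x = [6, -8]
P̄ = F·P·Fᵀ + Q = [21 -18; -18 23]
S = H·P̄·Hᵀ + R = [187]
K = P̄·Hᵀ·S⁻¹ = [-57/187; 64/187]
x' − x̄ = [-1311/187, 1472/187] = K·y
y = (KᵀK)⁻¹·Kᵀ·(x' − x̄) = [23]
z = y + H·x̄ = [23] + [-22] = [1]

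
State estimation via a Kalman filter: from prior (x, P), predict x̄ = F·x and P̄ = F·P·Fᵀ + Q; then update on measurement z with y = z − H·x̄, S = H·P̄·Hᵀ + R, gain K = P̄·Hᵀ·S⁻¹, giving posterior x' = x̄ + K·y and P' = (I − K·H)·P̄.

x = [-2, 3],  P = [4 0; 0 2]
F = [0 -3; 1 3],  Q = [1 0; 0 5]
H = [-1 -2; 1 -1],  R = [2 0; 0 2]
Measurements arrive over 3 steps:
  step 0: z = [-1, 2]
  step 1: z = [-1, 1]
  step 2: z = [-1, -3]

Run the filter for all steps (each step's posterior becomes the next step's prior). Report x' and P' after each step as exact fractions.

step 0: x̄ = F·x = [-9, 7]
step 0: P̄ = F·P·Fᵀ + Q = [19 -18; -18 27]
step 0: y = z − H·x̄ = [4, 18]
step 0: S = H·P̄·Hᵀ + R = [57 53; 53 84]
step 0: K = P̄·Hᵀ·S⁻¹ = [-533/1979 1208/1979; -639/1979 -657/1979]
step 0: x' = x̄ + K·y = [1801/1979, -529/1979]
step 0: P' = (I − K·H)·P̄ = [1966/1979 -450/1979; -450/1979 864/1979]
step 1: x̄ = F·x = [1587/1979, 214/1979]
step 1: P̄ = F·P·Fᵀ + Q = [9755/1979 -6426/1979; -6426/1979 16937/1979]
step 1: y = z − H·x̄ = [36/1979, 606/1979]
step 1: S = H·P̄·Hᵀ + R = [55757/1979 30545/1979; 30545/1979 43502/1979]
step 1: K = P̄·Hᵀ·S⁻¹ = [-181669/754191 408088/754191; -242759/754191 -234589/754191]
step 1: x' = x̄ + K·y = [242153/251397, 1768/251397]
step 1: P' = (I − K·H)·P̄ = [665230/754191 -150946/754191; -150946/754191 318232/754191]
step 2: x̄ = F·x = [-1768/83799, 247457/251397]
step 2: P̄ = F·P·Fᵀ + Q = [402031/83799 -803750/251397; -803750/251397 6394597/754191]
step 2: y = z − H·x̄ = [238213/251397, -501430/251397]
step 2: S = H·P̄·Hᵀ + R = [21060049/754191 11582165/754191; 11582165/754191 16343758/754191]
step 2: K = P̄·Hᵀ·S⁻¹ = [-66499737/278515387 149875416/278515387; -89664067/278515387 -86519873/278515387]
step 2: x' = x̄ + K·y = [-367826097/278515387, 361758874/278515387]
step 2: P' = (I − K·H)·P̄ = [244167046/278515387 -55583786/278515387; -55583786/278515387 117455960/278515387]

step 0: x' = [1801/1979, -529/1979], P' = [1966/1979 -450/1979; -450/1979 864/1979]
step 1: x' = [242153/251397, 1768/251397], P' = [665230/754191 -150946/754191; -150946/754191 318232/754191]
step 2: x' = [-367826097/278515387, 361758874/278515387], P' = [244167046/278515387 -55583786/278515387; -55583786/278515387 117455960/278515387]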